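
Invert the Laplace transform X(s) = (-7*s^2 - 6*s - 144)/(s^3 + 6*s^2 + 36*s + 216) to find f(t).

f(t) = sin(6*t) - 2*cos(6*t) - 5*exp(-6*t)

Factor the denominator: s^3 + 6*s^2 + 36*s + 216 = (s + 6)*(s^2 + 36).
Partial fraction decomposition gives [-5/(s + 6)] + [-2*s/(s^2 + 36)] + [6/(s^2 + 36)].
Invert each term: -5/(s + 6) ↔ -5e^(-6t); -2·s/(s^2 + 36) ↔ -2cos(6t); 1·6/(s^2 + 36) ↔ sin(6t).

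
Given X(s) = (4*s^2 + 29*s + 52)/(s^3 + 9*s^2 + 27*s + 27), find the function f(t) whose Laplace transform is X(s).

f(t) = t^2*exp(-3*t)/2 + 5*t*exp(-3*t) + 4*exp(-3*t)

Factor the denominator: s^3 + 9*s^2 + 27*s + 27 = (s + 3)^3.
Partial fraction decomposition gives [4/(s + 3)] + [5/(s + 3)^2] + [(s + 3)^(-3)].
Invert each term: 4/(s + 3) ↔ 4e^(-3t); 5/(s + 3)^2 ↔ 5t·e^(-3t); 1/(s + 3)^3 ↔ (1/2)t^2·e^(-3t).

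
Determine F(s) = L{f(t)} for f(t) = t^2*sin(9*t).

F(s) = 54*(s^2 - 27)/(s^2 + 81)^3

L{sin(9t)} = 9/(s^2 + 81).
Then apply L{t^2·g(t)} = (-1)^2 d^2/ds^2[G(s)] with G(s) = 9/(s^2 + 81):
differentiating 2 times and applying the sign gives 54*(s^2 - 27)/(s^2 + 81)^3.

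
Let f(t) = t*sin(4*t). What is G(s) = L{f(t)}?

L{sin(4t)} = 4/(s^2 + 16).
Then apply L{t·g(t)} = -d/ds[H(s)] with H(s) = 4/(s^2 + 16):
differentiating 1 time and applying the sign gives 8*s/(s^2 + 16)^2.

G(s) = 8*s/(s^2 + 16)^2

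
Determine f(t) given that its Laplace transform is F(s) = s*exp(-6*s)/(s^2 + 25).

f(t) = Heaviside(t - 6)*(cos(5*t - 30))

The factor e^(-6s) signals a time shift by c = 6 (second shifting theorem).
L{cos(5t)} = s/(s^2 + 25), so L^-1{s/(s^2 + 25)} = cos(5*t).
Hence the inverse is u(t - 6) times that function evaluated at t - 6.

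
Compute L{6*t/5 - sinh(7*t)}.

-7/(s^2 - 49) + 6/(5*s^2)

The transform is linear, so treat each term independently.
(6/5)·[L{t} = 1!/s^2 = 1/s^2]; (-1)·[L{sinh(7t)} = 7/(s^2 - 49)].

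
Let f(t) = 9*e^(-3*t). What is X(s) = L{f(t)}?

X(s) = 9/(s + 3)

L{9} = 9/s.
By the first shifting theorem, multiplying by e^(-3t) replaces s with s + 3.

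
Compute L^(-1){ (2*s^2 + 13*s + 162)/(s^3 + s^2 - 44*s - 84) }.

Factor the denominator: s^3 + s^2 - 44*s - 84 = (s - 7)*(s + 2)*(s + 6).
Partial fraction decomposition gives [3/(s + 6)] + [3/(s - 7)] + [-4/(s + 2)].
Invert each term: 3/(s + 6) ↔ 3e^(-6t); 3/(s - 7) ↔ 3e^(7t); -4/(s + 2) ↔ -4e^(-2t).

3*exp(7*t) - 4*exp(-2*t) + 3*exp(-6*t)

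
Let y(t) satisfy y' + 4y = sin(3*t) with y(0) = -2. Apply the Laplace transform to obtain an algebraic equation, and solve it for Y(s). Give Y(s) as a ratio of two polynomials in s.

Apply the Laplace transform to the equation.
With L{y'} = sY - y(0) = sY - (-2): the LHS transforms to (s + 4)Y - (-2).
The right side is L{sin(3*t)} = 3/(s^2 + 9).
So (s + 4)Y = 3/(s^2 + 9) + (-2).
Divide through and combine into a single rational function.

Y(s) = (-2*s^2 - 15)/(s^3 + 4*s^2 + 9*s + 36)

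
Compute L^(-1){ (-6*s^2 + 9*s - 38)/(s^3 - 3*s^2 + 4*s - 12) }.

Factor the denominator: s^3 - 3*s^2 + 4*s - 12 = (s - 3)*(s^2 + 4).
Partial fraction decomposition gives [-5/(s - 3)] + [-s/(s^2 + 4)] + [6/(s^2 + 4)].
Invert each term: -5/(s - 3) ↔ -5e^(3t); -1·s/(s^2 + 4) ↔ -cos(2t); 3·2/(s^2 + 4) ↔ 3sin(2t).

-5*exp(3*t) + 3*sin(2*t) - cos(2*t)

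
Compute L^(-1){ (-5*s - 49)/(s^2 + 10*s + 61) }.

-4*exp(-5*t)*sin(6*t) - 5*exp(-5*t)*cos(6*t)

Complete the square in the denominator: s^2 + 10*s + 61 = (s + 5)^2 + 6^2.
Split the numerator to match: -5*s - 49 = -5·(s + 5) - 4·6.
Invert each term: -5·(s + 5)/((s + 5)^2 + 36) ↔ -5e^(-5t)cos(6t); -4·6/((s + 5)^2 + 36) ↔ -4e^(-5t)sin(6t).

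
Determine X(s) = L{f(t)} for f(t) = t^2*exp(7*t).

X(s) = 2/(s - 7)^3

L{t^2} = 2!/s^3 = 2/s^3.
By the first shifting theorem, multiplying by e^(7t) replaces s with s - 7.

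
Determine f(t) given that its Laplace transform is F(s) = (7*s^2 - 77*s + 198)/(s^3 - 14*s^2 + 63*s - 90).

Factor the denominator: s^3 - 14*s^2 + 63*s - 90 = (s - 6)*(s - 5)*(s - 3).
Partial fraction decomposition gives [6/(s - 5)] + [-4/(s - 6)] + [5/(s - 3)].
Invert each term: 6/(s - 5) ↔ 6e^(5t); -4/(s - 6) ↔ -4e^(6t); 5/(s - 3) ↔ 5e^(3t).

f(t) = -4*exp(6*t) + 6*exp(5*t) + 5*exp(3*t)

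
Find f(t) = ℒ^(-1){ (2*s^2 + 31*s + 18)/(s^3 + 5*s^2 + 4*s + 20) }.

Factor the denominator: s^3 + 5*s^2 + 4*s + 20 = (s + 5)*(s^2 + 4).
Partial fraction decomposition gives [-3/(s + 5)] + [5*s/(s^2 + 4)] + [6/(s^2 + 4)].
Invert each term: -3/(s + 5) ↔ -3e^(-5t); 5·s/(s^2 + 4) ↔ 5cos(2t); 3·2/(s^2 + 4) ↔ 3sin(2t).

f(t) = 3*sin(2*t) + 5*cos(2*t) - 3*exp(-5*t)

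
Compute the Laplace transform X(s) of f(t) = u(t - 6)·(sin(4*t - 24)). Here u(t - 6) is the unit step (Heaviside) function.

By the second shifting theorem, L{u(t - c)·g(t - c)} = e^(-cs)·G(s) with c = 6 and G(s) = L{g(t)}.
L{sin(4t)} = 4/(s^2 + 16).

X(s) = 4*exp(-6*s)/(s^2 + 16)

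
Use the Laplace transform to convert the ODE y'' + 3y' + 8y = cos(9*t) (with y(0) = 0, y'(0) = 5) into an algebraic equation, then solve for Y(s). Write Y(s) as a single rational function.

Transform both sides with L{·}.
With L{y''} = s^2 Y - s·y(0) - y'(0) and L{y'} = sY - y(0), with y(0) = 0, y'(0) = 5: the LHS transforms to (s^2 + 3*s + 8)Y - (5).
The right side is L{cos(9*t)} = s/(s^2 + 81).
So (s^2 + 3*s + 8)Y = s/(s^2 + 81) + (5).
Divide through and combine into a single rational function.

Y(s) = (5*s^2 + s + 405)/(s^4 + 3*s^3 + 89*s^2 + 243*s + 648)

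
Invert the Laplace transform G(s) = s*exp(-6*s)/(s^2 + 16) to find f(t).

The factor e^(-6s) signals a time shift by c = 6 (second shifting theorem).
L{cos(4t)} = s/(s^2 + 16), so L^-1{s/(s^2 + 16)} = cos(4*t).
Hence the inverse is u(t - 6) times that function evaluated at t - 6.

f(t) = Heaviside(t - 6)*(cos(4*t - 24))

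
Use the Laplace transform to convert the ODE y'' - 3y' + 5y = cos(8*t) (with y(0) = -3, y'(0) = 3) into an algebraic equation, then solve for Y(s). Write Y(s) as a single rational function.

Y(s) = (-3*s^3 + 12*s^2 - 191*s + 768)/(s^4 - 3*s^3 + 69*s^2 - 192*s + 320)

Take the Laplace transform of both sides.
With L{y''} = s^2 Y - s·y(0) - y'(0) and L{y'} = sY - y(0), with y(0) = -3, y'(0) = 3: the LHS transforms to (s^2 - 3*s + 5)Y - (-3*s + 12).
The right side is L{cos(8*t)} = s/(s^2 + 64).
So (s^2 - 3*s + 5)Y = s/(s^2 + 64) + (-3*s + 12).
Divide through and combine into a single rational function.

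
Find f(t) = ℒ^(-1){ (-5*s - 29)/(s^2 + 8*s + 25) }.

Complete the square in the denominator: s^2 + 8*s + 25 = (s + 4)^2 + 3^2.
Split the numerator to match: -5*s - 29 = -5·(s + 4) - 3·3.
Invert each term: -5·(s + 4)/((s + 4)^2 + 9) ↔ -5e^(-4t)cos(3t); -3·3/((s + 4)^2 + 9) ↔ -3e^(-4t)sin(3t).

f(t) = -3*exp(-4*t)*sin(3*t) - 5*exp(-4*t)*cos(3*t)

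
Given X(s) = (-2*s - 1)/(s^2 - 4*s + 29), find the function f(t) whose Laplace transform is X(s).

f(t) = -exp(2*t)*sin(5*t) - 2*exp(2*t)*cos(5*t)

Complete the square in the denominator: s^2 - 4*s + 29 = (s - 2)^2 + 5^2.
Split the numerator to match: -2*s - 1 = -2·(s - 2) - 1·5.
Invert each term: -2·(s - 2)/((s - 2)^2 + 25) ↔ -2e^(2t)cos(5t); -1·5/((s - 2)^2 + 25) ↔ -e^(2t)sin(5t).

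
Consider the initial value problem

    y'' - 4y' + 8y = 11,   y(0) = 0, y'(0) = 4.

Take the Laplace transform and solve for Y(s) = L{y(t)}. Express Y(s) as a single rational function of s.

Take the Laplace transform of both sides.
Using L{y''} = s^2 Y - s·y(0) - y'(0) and L{y'} = sY - y(0), with y(0) = 0, y'(0) = 4, the left side becomes (s^2 - 4*s + 8)Y - (4).
The right side is L{11} = 11/s.
So (s^2 - 4*s + 8)Y = 11/s + (4).
Solve for Y(s) and write it as one ratio of polynomials.

Y(s) = (4*s + 11)/(s^3 - 4*s^2 + 8*s)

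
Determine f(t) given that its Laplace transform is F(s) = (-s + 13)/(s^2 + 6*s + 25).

Complete the square in the denominator: s^2 + 6*s + 25 = (s + 3)^2 + 4^2.
Split the numerator to match: -s + 13 = -1·(s + 3) + 4·4.
Invert each term: -1·(s + 3)/((s + 3)^2 + 16) ↔ -e^(-3t)cos(4t); 4·4/((s + 3)^2 + 16) ↔ 4e^(-3t)sin(4t).

f(t) = 4*exp(-3*t)*sin(4*t) - exp(-3*t)*cos(4*t)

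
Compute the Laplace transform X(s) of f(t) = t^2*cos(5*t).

X(s) = 2*s*(s^2 - 75)/(s^2 + 25)^3

L{cos(5t)} = s/(s^2 + 25).
Then apply L{t^2·g(t)} = (-1)^2 d^2/ds^2[G(s)] with G(s) = s/(s^2 + 25):
differentiating 2 times and applying the sign gives 2*s*(s^2 - 75)/(s^2 + 25)^3.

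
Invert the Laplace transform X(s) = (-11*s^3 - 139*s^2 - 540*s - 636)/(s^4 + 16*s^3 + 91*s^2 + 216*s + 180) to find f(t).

Factor the denominator: s^4 + 16*s^3 + 91*s^2 + 216*s + 180 = (s + 2)*(s + 3)*(s + 5)*(s + 6).
Partial fraction decomposition gives [-2/(s + 2)] + [2/(s + 6)] + [-6/(s + 5)] + [-5/(s + 3)].
Invert each term: -2/(s + 2) ↔ -2e^(-2t); 2/(s + 6) ↔ 2e^(-6t); -6/(s + 5) ↔ -6e^(-5t); -5/(s + 3) ↔ -5e^(-3t).

f(t) = -2*exp(-2*t) - 5*exp(-3*t) - 6*exp(-5*t) + 2*exp(-6*t)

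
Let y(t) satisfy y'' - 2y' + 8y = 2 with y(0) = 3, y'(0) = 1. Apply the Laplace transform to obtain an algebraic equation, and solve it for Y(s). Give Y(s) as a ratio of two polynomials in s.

Y(s) = (3*s^2 - 5*s + 2)/(s^3 - 2*s^2 + 8*s)

Laplace-transform each side.
The derivative rules (L{y''} = s^2 Y - s·y(0) - y'(0) and L{y'} = sY - y(0), with y(0) = 3, y'(0) = 1) turn the left side into (s^2 - 2*s + 8)Y - (3*s - 5).
The right side is L{2} = 2/s.
So (s^2 - 2*s + 8)Y = 2/s + (3*s - 5).
Divide through and combine into a single rational function.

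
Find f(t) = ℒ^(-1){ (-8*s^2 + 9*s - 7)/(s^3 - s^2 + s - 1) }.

Factor the denominator: s^3 - s^2 + s - 1 = (s - 1)*(s^2 + 1).
Partial fraction decomposition gives [-3/(s - 1)] + [-5*s/(s^2 + 1)] + [4/(s^2 + 1)].
Invert each term: -3/(s - 1) ↔ -3e^(t); -5·s/(s^2 + 1) ↔ -5cos(t); 4·1/(s^2 + 1) ↔ 4sin(t).

f(t) = -3*exp(t) + 4*sin(t) - 5*cos(t)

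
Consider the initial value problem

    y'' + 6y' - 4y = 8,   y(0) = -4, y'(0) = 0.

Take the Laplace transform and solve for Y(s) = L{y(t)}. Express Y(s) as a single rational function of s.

Y(s) = (-4*s^2 - 24*s + 8)/(s^3 + 6*s^2 - 4*s)

Transform both sides with L{·}.
Using L{y''} = s^2 Y - s·y(0) - y'(0) and L{y'} = sY - y(0), with y(0) = -4, y'(0) = 0, the left side becomes (s^2 + 6*s - 4)Y - (-4*s - 24).
The right side is L{8} = 8/s.
So (s^2 + 6*s - 4)Y = 8/s + (-4*s - 24).
Solve for Y(s) and write it as one ratio of polynomials.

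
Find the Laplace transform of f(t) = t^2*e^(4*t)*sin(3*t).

18*(s^2 - 8*s + 13)/(s^2 - 8*s + 25)^3

L{sin(3t)} = 3/(s^2 + 9).
Multiplying by e^(4t) shifts s → s - 4, so L{e^(4*t)*sin(3*t)} = 3/((s - 4)^2 + 9).
Then apply L{t^2·g(t)} = (-1)^2 d^2/ds^2[G(s)] with G(s) = 3/((s - 4)^2 + 9):
differentiating 2 times and applying the sign gives 18*(s^2 - 8*s + 13)/(s^2 - 8*s + 25)^3.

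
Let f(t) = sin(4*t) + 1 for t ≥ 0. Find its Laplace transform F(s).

F(s) = 4/(s^2 + 16) + 1/s

Apply the Laplace transform termwise.
L{sin(4t)} = 4/(s^2 + 16); L{1} = 1/s.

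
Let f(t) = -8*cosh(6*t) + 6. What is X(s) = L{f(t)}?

Apply the Laplace transform termwise.
(-8)·[L{cosh(6t)} = s/(s^2 - 36)]; L{6} = 6/s.

X(s) = -8*s/(s^2 - 36) + 6/s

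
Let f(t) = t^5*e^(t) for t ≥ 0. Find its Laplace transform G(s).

L{t^5} = 5!/s^6 = 120/s^6.
By the first shifting theorem, multiplying by e^(t) replaces s with s - 1.

G(s) = 120/(s - 1)^6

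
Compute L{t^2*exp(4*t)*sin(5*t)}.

10*(3*s^2 - 24*s + 23)/(s^2 - 8*s + 41)^3

L{sin(5t)} = 5/(s^2 + 25).
Multiplying by e^(4t) shifts s → s - 4, so L{exp(4*t)*sin(5*t)} = 5/((s - 4)^2 + 25).
Then apply L{t^2·g(t)} = (-1)^2 d^2/ds^2[G(s)] with G(s) = 5/((s - 4)^2 + 25):
differentiating 2 times and applying the sign gives 10*(3*s^2 - 24*s + 23)/(s^2 - 8*s + 41)^3.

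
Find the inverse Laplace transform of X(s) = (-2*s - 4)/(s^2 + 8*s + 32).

exp(-4*t)*sin(4*t) - 2*exp(-4*t)*cos(4*t)

Complete the square in the denominator: s^2 + 8*s + 32 = (s + 4)^2 + 4^2.
Split the numerator to match: -2*s - 4 = -2·(s + 4) + 1·4.
Invert each term: -2·(s + 4)/((s + 4)^2 + 16) ↔ -2e^(-4t)cos(4t); 1·4/((s + 4)^2 + 16) ↔ e^(-4t)sin(4t).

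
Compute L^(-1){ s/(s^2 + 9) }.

Since L{cos(3t)} = s/(s^2 + 9), the inverse is cos(3*t).

cos(3*t)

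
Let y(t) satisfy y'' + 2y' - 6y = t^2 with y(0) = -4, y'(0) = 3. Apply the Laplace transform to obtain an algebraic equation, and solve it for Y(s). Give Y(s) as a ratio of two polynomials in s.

Laplace-transform each side.
The derivative rules (L{y''} = s^2 Y - s·y(0) - y'(0) and L{y'} = sY - y(0), with y(0) = -4, y'(0) = 3) turn the left side into (s^2 + 2*s - 6)Y - (-4*s - 5).
The right side is L{t^2} = 2/s^3.
So (s^2 + 2*s - 6)Y = 2/s^3 + (-4*s - 5).
Divide through and combine into a single rational function.

Y(s) = (-4*s^4 - 5*s^3 + 2)/(s^5 + 2*s^4 - 6*s^3)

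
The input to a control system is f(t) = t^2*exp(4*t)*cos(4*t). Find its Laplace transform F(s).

L{cos(4t)} = s/(s^2 + 16).
Multiplying by e^(4t) shifts s → s - 4, so L{exp(4*t)*cos(4*t)} = (s - 4)/((s - 4)^2 + 16).
Then apply L{t^2·g(t)} = (-1)^2 d^2/ds^2[G(s)] with G(s) = (s - 4)/((s - 4)^2 + 16):
differentiating 2 times and applying the sign gives 2*(s - 4)*(s^2 - 8*s - 32)/(s^2 - 8*s + 32)^3.

F(s) = 2*(s - 4)*(s^2 - 8*s - 32)/(s^2 - 8*s + 32)^3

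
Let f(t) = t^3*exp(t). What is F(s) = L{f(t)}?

F(s) = 6/(s - 1)^4

L{t^3} = 3!/s^4 = 6/s^4.
By the first shifting theorem, multiplying by e^(t) replaces s with s - 1.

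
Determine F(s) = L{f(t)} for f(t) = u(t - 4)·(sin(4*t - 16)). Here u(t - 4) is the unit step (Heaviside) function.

F(s) = 4*exp(-4*s)/(s^2 + 16)

By the second shifting theorem, L{u(t - c)·g(t - c)} = e^(-cs)·G(s) with c = 4 and G(s) = L{g(t)}.
L{sin(4t)} = 4/(s^2 + 16).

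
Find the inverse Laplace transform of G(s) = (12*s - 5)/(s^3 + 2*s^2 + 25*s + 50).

Factor the denominator: s^3 + 2*s^2 + 25*s + 50 = (s + 2)*(s^2 + 25).
Partial fraction decomposition gives [-1/(s + 2)] + [s/(s^2 + 25)] + [10/(s^2 + 25)].
Invert each term: -1/(s + 2) ↔ -e^(-2t); 1·s/(s^2 + 25) ↔ cos(5t); 2·5/(s^2 + 25) ↔ 2sin(5t).

2*sin(5*t) + cos(5*t) - exp(-2*t)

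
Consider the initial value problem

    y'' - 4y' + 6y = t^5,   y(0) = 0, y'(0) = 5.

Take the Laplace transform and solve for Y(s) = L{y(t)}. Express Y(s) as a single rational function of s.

Y(s) = (5*s^6 + 120)/(s^8 - 4*s^7 + 6*s^6)

Laplace-transform each side.
With L{y''} = s^2 Y - s·y(0) - y'(0) and L{y'} = sY - y(0), with y(0) = 0, y'(0) = 5: the LHS transforms to (s^2 - 4*s + 6)Y - (5).
The right side is L{t^5} = 120/s^6.
So (s^2 - 4*s + 6)Y = 120/s^6 + (5).
Isolate Y and clear denominators.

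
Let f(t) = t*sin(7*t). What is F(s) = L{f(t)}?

F(s) = 14*s/(s^2 + 49)^2

L{sin(7t)} = 7/(s^2 + 49).
Then apply L{t·g(t)} = -d/ds[G(s)] with G(s) = 7/(s^2 + 49):
differentiating 1 time and applying the sign gives 14*s/(s^2 + 49)^2.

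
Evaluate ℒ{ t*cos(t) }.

L{cos(t)} = s/(s^2 + 1).
Then apply L{t·g(t)} = -d/ds[H(s)] with H(s) = s/(s^2 + 1):
differentiating 1 time and applying the sign gives (s - 1)*(s + 1)/(s^2 + 1)^2.

(s - 1)*(s + 1)/(s^2 + 1)^2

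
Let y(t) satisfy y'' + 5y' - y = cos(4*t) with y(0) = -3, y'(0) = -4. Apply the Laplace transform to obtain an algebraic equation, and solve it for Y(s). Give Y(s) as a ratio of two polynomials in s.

Y(s) = (-3*s^3 - 19*s^2 - 47*s - 304)/(s^4 + 5*s^3 + 15*s^2 + 80*s - 16)

Take the Laplace transform of both sides.
Using L{y''} = s^2 Y - s·y(0) - y'(0) and L{y'} = sY - y(0), with y(0) = -3, y'(0) = -4, the left side becomes (s^2 + 5*s - 1)Y - (-3*s - 19).
The right side is L{cos(4*t)} = s/(s^2 + 16).
So (s^2 + 5*s - 1)Y = s/(s^2 + 16) + (-3*s - 19).
Divide through and combine into a single rational function.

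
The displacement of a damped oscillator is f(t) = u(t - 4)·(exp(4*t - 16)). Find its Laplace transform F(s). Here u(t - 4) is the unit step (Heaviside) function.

By the second shifting theorem, L{u(t - c)·g(t - c)} = e^(-cs)·G(s) with c = 4 and G(s) = L{g(t)}.
L{e^(4t)} = 1/(s - 4).

F(s) = exp(-4*s)/(s - 4)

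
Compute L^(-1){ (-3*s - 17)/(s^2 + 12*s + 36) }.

Factor the denominator: s^2 + 12*s + 36 = (s + 6)^2.
Partial fraction decomposition gives [-3/(s + 6)] + [(s + 6)^(-2)].
Invert each term: -3/(s + 6) ↔ -3e^(-6t); 1/(s + 6)^2 ↔ t·e^(-6t).

t*exp(-6*t) - 3*exp(-6*t)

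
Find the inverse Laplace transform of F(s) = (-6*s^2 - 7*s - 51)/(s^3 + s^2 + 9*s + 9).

Factor the denominator: s^3 + s^2 + 9*s + 9 = (s + 1)*(s^2 + 9).
Partial fraction decomposition gives [-5/(s + 1)] + [-s/(s^2 + 9)] + [-6/(s^2 + 9)].
Invert each term: -5/(s + 1) ↔ -5e^(-t); -1·s/(s^2 + 9) ↔ -cos(3t); -2·3/(s^2 + 9) ↔ -2sin(3t).

-2*sin(3*t) - cos(3*t) - 5*exp(-t)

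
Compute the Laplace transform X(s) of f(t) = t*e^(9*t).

L{e^(9t)} = 1/(s - 9).
Then apply L{t·g(t)} = -d/ds[G(s)] with G(s) = 1/(s - 9):
differentiating 1 time and applying the sign gives (s - 9)^(-2).

X(s) = (s - 9)^(-2)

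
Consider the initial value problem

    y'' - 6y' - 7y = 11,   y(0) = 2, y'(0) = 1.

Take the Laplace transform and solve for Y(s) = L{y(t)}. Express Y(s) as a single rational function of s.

Y(s) = (2*s^2 - 11*s + 11)/(s^3 - 6*s^2 - 7*s)

Transform both sides with L{·}.
Using L{y''} = s^2 Y - s·y(0) - y'(0) and L{y'} = sY - y(0), with y(0) = 2, y'(0) = 1, the left side becomes (s^2 - 6*s - 7)Y - (2*s - 11).
The right side is L{11} = 11/s.
So (s^2 - 6*s - 7)Y = 11/s + (2*s - 11).
Divide through and combine into a single rational function.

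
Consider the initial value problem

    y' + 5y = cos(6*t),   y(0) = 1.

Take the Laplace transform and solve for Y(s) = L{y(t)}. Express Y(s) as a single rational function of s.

Apply the Laplace transform to the equation.
With L{y'} = sY - y(0) = sY - 1: the LHS transforms to (s + 5)Y - (1).
The right side is L{cos(6*t)} = s/(s^2 + 36).
So (s + 5)Y = s/(s^2 + 36) + (1).
Isolate Y and clear denominators.

Y(s) = (s^2 + s + 36)/(s^3 + 5*s^2 + 36*s + 180)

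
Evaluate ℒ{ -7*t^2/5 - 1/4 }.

By linearity of the Laplace transform, transform each term separately.
(-7/5)·[L{t^2} = 2!/s^3 = 2/s^3]; L{-1/4} = (-1/4)/s.

-1/(4*s) - 14/(5*s^3)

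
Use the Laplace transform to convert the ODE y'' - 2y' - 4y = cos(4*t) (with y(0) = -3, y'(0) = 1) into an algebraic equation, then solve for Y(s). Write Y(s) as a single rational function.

Y(s) = (-3*s^3 + 7*s^2 - 47*s + 112)/(s^4 - 2*s^3 + 12*s^2 - 32*s - 64)

Laplace-transform each side.
With L{y''} = s^2 Y - s·y(0) - y'(0) and L{y'} = sY - y(0), with y(0) = -3, y'(0) = 1: the LHS transforms to (s^2 - 2*s - 4)Y - (-3*s + 7).
The right side is L{cos(4*t)} = s/(s^2 + 16).
So (s^2 - 2*s - 4)Y = s/(s^2 + 16) + (-3*s + 7).
Isolate Y and clear denominators.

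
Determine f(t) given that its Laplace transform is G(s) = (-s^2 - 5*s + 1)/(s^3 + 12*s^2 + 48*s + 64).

f(t) = 5*t^2*exp(-4*t)/2 + 3*t*exp(-4*t) - exp(-4*t)

Factor the denominator: s^3 + 12*s^2 + 48*s + 64 = (s + 4)^3.
Partial fraction decomposition gives [-1/(s + 4)] + [3/(s + 4)^2] + [5/(s + 4)^3].
Invert each term: -1/(s + 4) ↔ -e^(-4t); 3/(s + 4)^2 ↔ 3t·e^(-4t); 5/(s + 4)^3 ↔ (5/2)t^2·e^(-4t).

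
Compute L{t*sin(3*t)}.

L{sin(3t)} = 3/(s^2 + 9).
Then apply L{t·g(t)} = -d/ds[H(s)] with H(s) = 3/(s^2 + 9):
differentiating 1 time and applying the sign gives 6*s/(s^2 + 9)^2.

6*s/(s^2 + 9)^2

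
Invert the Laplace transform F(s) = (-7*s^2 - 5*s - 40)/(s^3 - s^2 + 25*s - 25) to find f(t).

f(t) = -2*exp(t) - 2*sin(5*t) - 5*cos(5*t)

Factor the denominator: s^3 - s^2 + 25*s - 25 = (s - 1)*(s^2 + 25).
Partial fraction decomposition gives [-2/(s - 1)] + [-5*s/(s^2 + 25)] + [-10/(s^2 + 25)].
Invert each term: -2/(s - 1) ↔ -2e^(t); -5·s/(s^2 + 25) ↔ -5cos(5t); -2·5/(s^2 + 25) ↔ -2sin(5t).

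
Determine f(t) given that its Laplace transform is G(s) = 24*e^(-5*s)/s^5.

f(t) = Heaviside(t - 5)*((t - 5)^4)

The factor e^(-5s) signals a time shift by c = 5 (second shifting theorem).
L{t^4} = 4!/s^5 = 24/s^5, so L^-1{24/s^5} = t^4.
Hence the inverse is u(t - 5) times that function evaluated at t - 5.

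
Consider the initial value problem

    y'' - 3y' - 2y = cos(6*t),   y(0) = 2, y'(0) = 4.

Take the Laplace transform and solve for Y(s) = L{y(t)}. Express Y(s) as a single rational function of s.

Y(s) = (2*s^3 - 2*s^2 + 73*s - 72)/(s^4 - 3*s^3 + 34*s^2 - 108*s - 72)

Apply the Laplace transform to the equation.
With L{y''} = s^2 Y - s·y(0) - y'(0) and L{y'} = sY - y(0), with y(0) = 2, y'(0) = 4: the LHS transforms to (s^2 - 3*s - 2)Y - (2*s - 2).
The right side is L{cos(6*t)} = s/(s^2 + 36).
So (s^2 - 3*s - 2)Y = s/(s^2 + 36) + (2*s - 2).
Solve for Y(s) and write it as one ratio of polynomials.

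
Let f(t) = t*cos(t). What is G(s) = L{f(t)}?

L{cos(t)} = s/(s^2 + 1).
Then apply L{t·g(t)} = -d/ds[H(s)] with H(s) = s/(s^2 + 1):
differentiating 1 time and applying the sign gives (s - 1)*(s + 1)/(s^2 + 1)^2.

G(s) = (s - 1)*(s + 1)/(s^2 + 1)^2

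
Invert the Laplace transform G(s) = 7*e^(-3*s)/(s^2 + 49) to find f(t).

The factor e^(-3s) signals a time shift by c = 3 (second shifting theorem).
L{sin(7t)} = 7/(s^2 + 49), so L^-1{7/(s^2 + 49)} = sin(7*t).
Hence the inverse is u(t - 3) times that function evaluated at t - 3.

f(t) = Heaviside(t - 3)*(sin(7*t - 21))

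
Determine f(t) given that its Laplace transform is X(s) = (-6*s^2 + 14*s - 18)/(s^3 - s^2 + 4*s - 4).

f(t) = -2*exp(t) + 5*sin(2*t) - 4*cos(2*t)

Factor the denominator: s^3 - s^2 + 4*s - 4 = (s - 1)*(s^2 + 4).
Partial fraction decomposition gives [-2/(s - 1)] + [-4*s/(s^2 + 4)] + [10/(s^2 + 4)].
Invert each term: -2/(s - 1) ↔ -2e^(t); -4·s/(s^2 + 4) ↔ -4cos(2t); 5·2/(s^2 + 4) ↔ 5sin(2t).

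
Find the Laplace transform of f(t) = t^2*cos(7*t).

L{cos(7t)} = s/(s^2 + 49).
Then apply L{t^2·g(t)} = (-1)^2 d^2/ds^2[G(s)] with G(s) = s/(s^2 + 49):
differentiating 2 times and applying the sign gives 2*s*(s^2 - 147)/(s^2 + 49)^3.

2*s*(s^2 - 147)/(s^2 + 49)^3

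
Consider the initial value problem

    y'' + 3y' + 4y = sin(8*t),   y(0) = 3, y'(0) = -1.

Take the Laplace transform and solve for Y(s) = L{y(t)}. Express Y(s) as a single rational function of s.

Apply the Laplace transform to the equation.
Using L{y''} = s^2 Y - s·y(0) - y'(0) and L{y'} = sY - y(0), with y(0) = 3, y'(0) = -1, the left side becomes (s^2 + 3*s + 4)Y - (3*s + 8).
The right side is L{sin(8*t)} = 8/(s^2 + 64).
So (s^2 + 3*s + 4)Y = 8/(s^2 + 64) + (3*s + 8).
Isolate Y and clear denominators.

Y(s) = (3*s^3 + 8*s^2 + 192*s + 520)/(s^4 + 3*s^3 + 68*s^2 + 192*s + 256)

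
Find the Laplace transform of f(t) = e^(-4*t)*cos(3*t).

L{cos(3t)} = s/(s^2 + 9).
By the first shifting theorem, multiplying by e^(-4t) replaces s with s + 4.

(s + 4)/((s + 4)^2 + 9)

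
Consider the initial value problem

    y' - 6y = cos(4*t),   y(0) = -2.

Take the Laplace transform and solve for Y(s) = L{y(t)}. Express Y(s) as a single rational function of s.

Take the Laplace transform of both sides.
The derivative rules (L{y'} = sY - y(0) = sY - (-2)) turn the left side into (s - 6)Y - (-2).
The right side is L{cos(4*t)} = s/(s^2 + 16).
So (s - 6)Y = s/(s^2 + 16) + (-2).
Isolate Y and clear denominators.

Y(s) = (-2*s^2 + s - 32)/(s^3 - 6*s^2 + 16*s - 96)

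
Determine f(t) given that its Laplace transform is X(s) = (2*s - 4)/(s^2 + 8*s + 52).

Complete the square in the denominator: s^2 + 8*s + 52 = (s + 4)^2 + 6^2.
Split the numerator to match: 2*s - 4 = 2·(s + 4) - 2·6.
Invert each term: 2·(s + 4)/((s + 4)^2 + 36) ↔ 2e^(-4t)cos(6t); -2·6/((s + 4)^2 + 36) ↔ -2e^(-4t)sin(6t).

f(t) = -2*exp(-4*t)*sin(6*t) + 2*exp(-4*t)*cos(6*t)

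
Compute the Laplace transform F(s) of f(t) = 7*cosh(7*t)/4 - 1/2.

Apply the Laplace transform termwise.
L{-1/2} = (-1/2)/s; (7/4)·[L{cosh(7t)} = s/(s^2 - 49)].

F(s) = 7*s/(4*(s^2 - 49)) - 1/(2*s)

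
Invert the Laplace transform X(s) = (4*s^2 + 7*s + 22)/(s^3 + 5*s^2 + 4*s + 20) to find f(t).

f(t) = sin(2*t) + cos(2*t) + 3*exp(-5*t)

Factor the denominator: s^3 + 5*s^2 + 4*s + 20 = (s + 5)*(s^2 + 4).
Partial fraction decomposition gives [3/(s + 5)] + [s/(s^2 + 4)] + [2/(s^2 + 4)].
Invert each term: 3/(s + 5) ↔ 3e^(-5t); 1·s/(s^2 + 4) ↔ cos(2t); 1·2/(s^2 + 4) ↔ sin(2t).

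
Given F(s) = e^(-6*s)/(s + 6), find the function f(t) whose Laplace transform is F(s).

f(t) = Heaviside(t - 6)*(exp(-6*t + 36))

The factor e^(-6s) signals a time shift by c = 6 (second shifting theorem).
L{e^(-6t)} = 1/(s + 6), so L^-1{1/(s + 6)} = e^(-6*t).
Hence the inverse is u(t - 6) times that function evaluated at t - 6.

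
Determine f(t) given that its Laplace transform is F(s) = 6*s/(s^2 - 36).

Since L{cosh(6t)} = s/(s^2 - 36), the inverse is cosh(6*t), scaled by 6.

f(t) = 6*cosh(6*t)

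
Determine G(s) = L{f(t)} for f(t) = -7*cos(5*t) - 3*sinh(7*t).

G(s) = -7*s/(s^2 + 25) - 21/(s^2 - 49)

The transform is linear, so treat each term independently.
(-7)·[L{cos(5t)} = s/(s^2 + 25)]; (-3)·[L{sinh(7t)} = 7/(s^2 - 49)].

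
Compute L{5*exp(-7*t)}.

L{5} = 5/s.
By the first shifting theorem, multiplying by e^(-7t) replaces s with s + 7.

5/(s + 7)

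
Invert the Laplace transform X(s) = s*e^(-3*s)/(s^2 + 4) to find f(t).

f(t) = Heaviside(t - 3)*(cos(2*t - 6))

The factor e^(-3s) signals a time shift by c = 3 (second shifting theorem).
L{cos(2t)} = s/(s^2 + 4), so L^-1{s/(s^2 + 4)} = cos(2*t).
Hence the inverse is u(t - 3) times that function evaluated at t - 3.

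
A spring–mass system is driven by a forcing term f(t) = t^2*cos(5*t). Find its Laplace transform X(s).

L{cos(5t)} = s/(s^2 + 25).
Then apply L{t^2·g(t)} = (-1)^2 d^2/ds^2[G(s)] with G(s) = s/(s^2 + 25):
differentiating 2 times and applying the sign gives 2*s*(s^2 - 75)/(s^2 + 25)^3.

X(s) = 2*s*(s^2 - 75)/(s^2 + 25)^3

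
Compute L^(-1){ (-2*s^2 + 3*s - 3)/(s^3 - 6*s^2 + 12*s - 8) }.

Factor the denominator: s^3 - 6*s^2 + 12*s - 8 = (s - 2)^3.
Partial fraction decomposition gives [-2/(s - 2)] + [-5/(s - 2)^2] + [-5/(s - 2)^3].
Invert each term: -2/(s - 2) ↔ -2e^(2t); -5/(s - 2)^2 ↔ -5t·e^(2t); -5/(s - 2)^3 ↔ (-5/2)t^2·e^(2t).

-5*t^2*exp(2*t)/2 - 5*t*exp(2*t) - 2*exp(2*t)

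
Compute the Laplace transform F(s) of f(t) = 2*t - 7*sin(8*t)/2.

F(s) = -28/(s^2 + 64) + 2/s^2

Apply the Laplace transform termwise.
(-7/2)·[L{sin(8t)} = 8/(s^2 + 64)]; (2)·[L{t} = 1!/s^2 = 1/s^2].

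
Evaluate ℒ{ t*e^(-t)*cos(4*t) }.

L{cos(4t)} = s/(s^2 + 16).
Multiplying by e^(-t) shifts s → s + 1, so L{e^(-t)*cos(4*t)} = (s + 1)/((s + 1)^2 + 16).
Then apply L{t·g(t)} = -d/ds[G(s)] with G(s) = (s + 1)/((s + 1)^2 + 16):
differentiating 1 time and applying the sign gives (s - 3)*(s + 5)/(s^2 + 2*s + 17)^2.

(s - 3)*(s + 5)/(s^2 + 2*s + 17)^2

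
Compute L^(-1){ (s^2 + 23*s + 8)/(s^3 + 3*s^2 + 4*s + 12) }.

4*sin(2*t) + 5*cos(2*t) - 4*exp(-3*t)

Factor the denominator: s^3 + 3*s^2 + 4*s + 12 = (s + 3)*(s^2 + 4).
Partial fraction decomposition gives [-4/(s + 3)] + [5*s/(s^2 + 4)] + [8/(s^2 + 4)].
Invert each term: -4/(s + 3) ↔ -4e^(-3t); 5·s/(s^2 + 4) ↔ 5cos(2t); 4·2/(s^2 + 4) ↔ 4sin(2t).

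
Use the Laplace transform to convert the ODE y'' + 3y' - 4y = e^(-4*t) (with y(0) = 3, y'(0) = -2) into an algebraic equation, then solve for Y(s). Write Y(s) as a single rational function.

Y(s) = (3*s^2 + 19*s + 29)/(s^3 + 7*s^2 + 8*s - 16)

Transform both sides with L{·}.
The derivative rules (L{y''} = s^2 Y - s·y(0) - y'(0) and L{y'} = sY - y(0), with y(0) = 3, y'(0) = -2) turn the left side into (s^2 + 3*s - 4)Y - (3*s + 7).
The right side is L{e^(-4*t)} = 1/(s + 4).
So (s^2 + 3*s - 4)Y = 1/(s + 4) + (3*s + 7).
Solve for Y(s) and write it as one ratio of polynomials.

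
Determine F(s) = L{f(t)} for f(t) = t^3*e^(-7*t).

L{t^3} = 3!/s^4 = 6/s^4.
By the first shifting theorem, multiplying by e^(-7t) replaces s with s + 7.

F(s) = 6/(s + 7)^4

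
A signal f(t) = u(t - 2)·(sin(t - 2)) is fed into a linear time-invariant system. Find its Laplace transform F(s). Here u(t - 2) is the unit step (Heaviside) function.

By the second shifting theorem, L{u(t - c)·g(t - c)} = e^(-cs)·G(s) with c = 2 and G(s) = L{g(t)}.
L{sin(t)} = 1/(s^2 + 1).

F(s) = exp(-2*s)/(s^2 + 1)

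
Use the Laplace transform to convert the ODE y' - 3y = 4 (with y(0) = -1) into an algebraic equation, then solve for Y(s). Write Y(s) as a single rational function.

Y(s) = (-s + 4)/(s^2 - 3*s)

Apply the Laplace transform to the equation.
Using L{y'} = sY - y(0) = sY - (-1), the left side becomes (s - 3)Y - (-1).
The right side is L{4} = 4/s.
So (s - 3)Y = 4/s + (-1).
Divide through and combine into a single rational function.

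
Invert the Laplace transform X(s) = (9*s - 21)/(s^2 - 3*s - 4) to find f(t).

Factor the denominator: s^2 - 3*s - 4 = (s - 4)*(s + 1).
Partial fraction decomposition gives [6/(s + 1)] + [3/(s - 4)].
Invert each term: 6/(s + 1) ↔ 6e^(-t); 3/(s - 4) ↔ 3e^(4t).

f(t) = 3*exp(4*t) + 6*exp(-t)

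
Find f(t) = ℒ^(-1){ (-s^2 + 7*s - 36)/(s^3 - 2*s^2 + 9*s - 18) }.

Factor the denominator: s^3 - 2*s^2 + 9*s - 18 = (s - 2)*(s^2 + 9).
Partial fraction decomposition gives [-2/(s - 2)] + [s/(s^2 + 9)] + [9/(s^2 + 9)].
Invert each term: -2/(s - 2) ↔ -2e^(2t); 1·s/(s^2 + 9) ↔ cos(3t); 3·3/(s^2 + 9) ↔ 3sin(3t).

f(t) = -2*exp(2*t) + 3*sin(3*t) + cos(3*t)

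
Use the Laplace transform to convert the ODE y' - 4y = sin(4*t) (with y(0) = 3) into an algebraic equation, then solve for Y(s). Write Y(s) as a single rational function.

Take the Laplace transform of both sides.
The derivative rules (L{y'} = sY - y(0) = sY - 3) turn the left side into (s - 4)Y - (3).
The right side is L{sin(4*t)} = 4/(s^2 + 16).
So (s - 4)Y = 4/(s^2 + 16) + (3).
Isolate Y and clear denominators.

Y(s) = (3*s^2 + 52)/(s^3 - 4*s^2 + 16*s - 64)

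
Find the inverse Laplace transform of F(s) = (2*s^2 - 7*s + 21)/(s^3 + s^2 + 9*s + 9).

Factor the denominator: s^3 + s^2 + 9*s + 9 = (s + 1)*(s^2 + 9).
Partial fraction decomposition gives [3/(s + 1)] + [-s/(s^2 + 9)] + [-6/(s^2 + 9)].
Invert each term: 3/(s + 1) ↔ 3e^(-t); -1·s/(s^2 + 9) ↔ -cos(3t); -2·3/(s^2 + 9) ↔ -2sin(3t).

-2*sin(3*t) - cos(3*t) + 3*exp(-t)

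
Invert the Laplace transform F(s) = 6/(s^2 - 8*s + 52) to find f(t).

f(t) = exp(4*t)*sin(6*t)

Rewrite the denominator: s^2 - 8*s + 52 = (s - 4)^2 + 36.
The form in (s - 4) signals a first-shifting-theorem factor e^(4t).
Since L{sin(6t)} = 6/(s^2 + 36), the inverse is exp(4*t)*sin(6*t).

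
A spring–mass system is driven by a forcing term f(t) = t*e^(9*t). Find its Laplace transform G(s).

G(s) = (s - 9)^(-2)

L{e^(9t)} = 1/(s - 9).
Then apply L{t·g(t)} = -d/ds[H(s)] with H(s) = 1/(s - 9):
differentiating 1 time and applying the sign gives (s - 9)^(-2).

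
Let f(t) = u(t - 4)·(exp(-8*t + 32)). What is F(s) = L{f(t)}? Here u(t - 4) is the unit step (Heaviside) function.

F(s) = exp(-4*s)/(s + 8)

By the second shifting theorem, L{u(t - c)·g(t - c)} = e^(-cs)·G(s) with c = 4 and G(s) = L{g(t)}.
L{e^(-8t)} = 1/(s + 8).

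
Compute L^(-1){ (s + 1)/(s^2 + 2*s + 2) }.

Rewrite the denominator: s^2 + 2*s + 2 = (s + 1)^2 + 1.
The form in (s + 1) signals a first-shifting-theorem factor e^(-t).
Since L{cos(t)} = s/(s^2 + 1), the inverse is exp(-t)*cos(t).

exp(-t)*cos(t)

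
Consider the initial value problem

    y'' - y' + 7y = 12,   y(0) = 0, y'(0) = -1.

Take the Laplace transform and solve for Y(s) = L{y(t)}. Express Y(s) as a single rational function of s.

Y(s) = (-s + 12)/(s^3 - s^2 + 7*s)

Transform both sides with L{·}.
Using L{y''} = s^2 Y - s·y(0) - y'(0) and L{y'} = sY - y(0), with y(0) = 0, y'(0) = -1, the left side becomes (s^2 - s + 7)Y - (-1).
The right side is L{12} = 12/s.
So (s^2 - s + 7)Y = 12/s + (-1).
Solve for Y(s) and write it as one ratio of polynomials.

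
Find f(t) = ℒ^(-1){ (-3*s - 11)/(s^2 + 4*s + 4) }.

Factor the denominator: s^2 + 4*s + 4 = (s + 2)^2.
Partial fraction decomposition gives [-3/(s + 2)] + [-5/(s + 2)^2].
Invert each term: -3/(s + 2) ↔ -3e^(-2t); -5/(s + 2)^2 ↔ -5t·e^(-2t).

f(t) = -5*t*exp(-2*t) - 3*exp(-2*t)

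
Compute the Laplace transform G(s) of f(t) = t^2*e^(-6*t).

G(s) = 2/(s + 6)^3

L{e^(-6t)} = 1/(s + 6).
Then apply L{t^2·g(t)} = (-1)^2 d^2/ds^2[H(s)] with H(s) = 1/(s + 6):
differentiating 2 times and applying the sign gives 2/(s + 6)^3.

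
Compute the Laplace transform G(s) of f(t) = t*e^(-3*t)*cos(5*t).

L{cos(5t)} = s/(s^2 + 25).
Multiplying by e^(-3t) shifts s → s + 3, so L{e^(-3*t)*cos(5*t)} = (s + 3)/((s + 3)^2 + 25).
Then apply L{t·g(t)} = -d/ds[H(s)] with H(s) = (s + 3)/((s + 3)^2 + 25):
differentiating 1 time and applying the sign gives (s - 2)*(s + 8)/(s^2 + 6*s + 34)^2.

G(s) = (s - 2)*(s + 8)/(s^2 + 6*s + 34)^2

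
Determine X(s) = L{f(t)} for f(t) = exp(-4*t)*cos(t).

L{cos(t)} = s/(s^2 + 1).
By the first shifting theorem, multiplying by e^(-4t) replaces s with s + 4.

X(s) = (s + 4)/((s + 4)^2 + 1)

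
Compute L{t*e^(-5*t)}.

L{e^(-5t)} = 1/(s + 5).
Then apply L{t·g(t)} = -d/ds[G(s)] with G(s) = 1/(s + 5):
differentiating 1 time and applying the sign gives (s + 5)^(-2).

(s + 5)^(-2)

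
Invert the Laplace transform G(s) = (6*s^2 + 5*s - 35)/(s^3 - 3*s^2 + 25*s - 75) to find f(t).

Factor the denominator: s^3 - 3*s^2 + 25*s - 75 = (s - 3)*(s^2 + 25).
Partial fraction decomposition gives [1/(s - 3)] + [5*s/(s^2 + 25)] + [20/(s^2 + 25)].
Invert each term: 1/(s - 3) ↔ e^(3t); 5·s/(s^2 + 25) ↔ 5cos(5t); 4·5/(s^2 + 25) ↔ 4sin(5t).

f(t) = exp(3*t) + 4*sin(5*t) + 5*cos(5*t)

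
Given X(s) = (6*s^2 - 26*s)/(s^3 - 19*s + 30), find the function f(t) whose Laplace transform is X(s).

f(t) = -3*exp(3*t) + 4*exp(2*t) + 5*exp(-5*t)

Factor the denominator: s^3 - 19*s + 30 = (s - 3)*(s - 2)*(s + 5).
Partial fraction decomposition gives [5/(s + 5)] + [-3/(s - 3)] + [4/(s - 2)].
Invert each term: 5/(s + 5) ↔ 5e^(-5t); -3/(s - 3) ↔ -3e^(3t); 4/(s - 2) ↔ 4e^(2t).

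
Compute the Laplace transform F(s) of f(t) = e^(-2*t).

L{e^(-2t)} = 1/(s + 2).

F(s) = 1/(s + 2)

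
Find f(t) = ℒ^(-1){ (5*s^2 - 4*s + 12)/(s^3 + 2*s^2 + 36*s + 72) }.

f(t) = -2*sin(6*t) + 4*cos(6*t) + exp(-2*t)

Factor the denominator: s^3 + 2*s^2 + 36*s + 72 = (s + 2)*(s^2 + 36).
Partial fraction decomposition gives [1/(s + 2)] + [4*s/(s^2 + 36)] + [-12/(s^2 + 36)].
Invert each term: 1/(s + 2) ↔ e^(-2t); 4·s/(s^2 + 36) ↔ 4cos(6t); -2·6/(s^2 + 36) ↔ -2sin(6t).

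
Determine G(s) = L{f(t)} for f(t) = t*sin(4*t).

L{sin(4t)} = 4/(s^2 + 16).
Then apply L{t·g(t)} = -d/ds[H(s)] with H(s) = 4/(s^2 + 16):
differentiating 1 time and applying the sign gives 8*s/(s^2 + 16)^2.

G(s) = 8*s/(s^2 + 16)^2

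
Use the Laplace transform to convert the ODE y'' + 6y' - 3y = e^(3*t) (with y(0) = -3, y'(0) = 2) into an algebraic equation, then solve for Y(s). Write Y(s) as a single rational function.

Apply the Laplace transform to the equation.
Using L{y''} = s^2 Y - s·y(0) - y'(0) and L{y'} = sY - y(0), with y(0) = -3, y'(0) = 2, the left side becomes (s^2 + 6*s - 3)Y - (-3*s - 16).
The right side is L{e^(3*t)} = 1/(s - 3).
So (s^2 + 6*s - 3)Y = 1/(s - 3) + (-3*s - 16).
Divide through and combine into a single rational function.

Y(s) = (-3*s^2 - 7*s + 49)/(s^3 + 3*s^2 - 21*s + 9)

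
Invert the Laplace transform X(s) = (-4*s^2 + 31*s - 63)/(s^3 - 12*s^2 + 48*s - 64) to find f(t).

f(t) = -3*t^2*exp(4*t)/2 - t*exp(4*t) - 4*exp(4*t)

Factor the denominator: s^3 - 12*s^2 + 48*s - 64 = (s - 4)^3.
Partial fraction decomposition gives [-4/(s - 4)] + [-1/(s - 4)^2] + [-3/(s - 4)^3].
Invert each term: -4/(s - 4) ↔ -4e^(4t); -1/(s - 4)^2 ↔ -t·e^(4t); -3/(s - 4)^3 ↔ (-3/2)t^2·e^(4t).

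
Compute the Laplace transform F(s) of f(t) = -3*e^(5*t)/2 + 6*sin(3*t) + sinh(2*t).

F(s) = 18/(s^2 + 9) + 2/(s^2 - 4) - 3/(2*(s - 5))

Apply the Laplace transform termwise.
(-3/2)·[L{e^(5t)} = 1/(s - 5)]; L{sinh(2t)} = 2/(s^2 - 4); (6)·[L{sin(3t)} = 3/(s^2 + 9)].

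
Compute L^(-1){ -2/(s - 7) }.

Since L{e^(7t)} = 1/(s - 7), the inverse is e^(7*t), scaled by -2.

-2*exp(7*t)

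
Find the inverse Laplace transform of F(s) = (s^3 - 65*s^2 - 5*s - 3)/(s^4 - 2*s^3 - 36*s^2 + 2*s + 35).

-5*exp(7*t) + exp(t) - exp(-t) + 6*exp(-5*t)

Factor the denominator: s^4 - 2*s^3 - 36*s^2 + 2*s + 35 = (s - 7)*(s - 1)*(s + 1)*(s + 5).
Partial fraction decomposition gives [6/(s + 5)] + [-1/(s + 1)] + [1/(s - 1)] + [-5/(s - 7)].
Invert each term: 6/(s + 5) ↔ 6e^(-5t); -1/(s + 1) ↔ -e^(-t); 1/(s - 1) ↔ e^(t); -5/(s - 7) ↔ -5e^(7t).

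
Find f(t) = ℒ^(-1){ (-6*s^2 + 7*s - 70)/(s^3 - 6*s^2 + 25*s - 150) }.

Factor the denominator: s^3 - 6*s^2 + 25*s - 150 = (s - 6)*(s^2 + 25).
Partial fraction decomposition gives [-4/(s - 6)] + [-2*s/(s^2 + 25)] + [-5/(s^2 + 25)].
Invert each term: -4/(s - 6) ↔ -4e^(6t); -2·s/(s^2 + 25) ↔ -2cos(5t); -1·5/(s^2 + 25) ↔ -sin(5t).

f(t) = -4*exp(6*t) - sin(5*t) - 2*cos(5*t)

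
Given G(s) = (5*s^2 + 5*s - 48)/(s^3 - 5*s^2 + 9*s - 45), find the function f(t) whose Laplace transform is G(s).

Factor the denominator: s^3 - 5*s^2 + 9*s - 45 = (s - 5)*(s^2 + 9).
Partial fraction decomposition gives [3/(s - 5)] + [2*s/(s^2 + 9)] + [15/(s^2 + 9)].
Invert each term: 3/(s - 5) ↔ 3e^(5t); 2·s/(s^2 + 9) ↔ 2cos(3t); 5·3/(s^2 + 9) ↔ 5sin(3t).

f(t) = 3*exp(5*t) + 5*sin(3*t) + 2*cos(3*t)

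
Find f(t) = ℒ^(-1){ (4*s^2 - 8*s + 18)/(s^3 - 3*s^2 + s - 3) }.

f(t) = 3*exp(3*t) - 5*sin(t) + cos(t)

Factor the denominator: s^3 - 3*s^2 + s - 3 = (s - 3)*(s^2 + 1).
Partial fraction decomposition gives [3/(s - 3)] + [s/(s^2 + 1)] + [-5/(s^2 + 1)].
Invert each term: 3/(s - 3) ↔ 3e^(3t); 1·s/(s^2 + 1) ↔ cos(t); -5·1/(s^2 + 1) ↔ -5sin(t).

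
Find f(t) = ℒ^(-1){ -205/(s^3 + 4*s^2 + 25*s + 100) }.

Factor the denominator: s^3 + 4*s^2 + 25*s + 100 = (s + 4)*(s^2 + 25).
Partial fraction decomposition gives [-5/(s + 4)] + [5*s/(s^2 + 25)] + [-20/(s^2 + 25)].
Invert each term: -5/(s + 4) ↔ -5e^(-4t); 5·s/(s^2 + 25) ↔ 5cos(5t); -4·5/(s^2 + 25) ↔ -4sin(5t).

f(t) = -4*sin(5*t) + 5*cos(5*t) - 5*exp(-4*t)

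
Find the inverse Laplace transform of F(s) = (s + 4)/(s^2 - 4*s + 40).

Complete the square in the denominator: s^2 - 4*s + 40 = (s - 2)^2 + 6^2.
Split the numerator to match: s + 4 = 1·(s - 2) + 1·6.
Invert each term: 1·(s - 2)/((s - 2)^2 + 36) ↔ e^(2t)cos(6t); 1·6/((s - 2)^2 + 36) ↔ e^(2t)sin(6t).

exp(2*t)*sin(6*t) + exp(2*t)*cos(6*t)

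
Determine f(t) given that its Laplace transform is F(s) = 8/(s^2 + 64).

f(t) = sin(8*t)

Since L{sin(8t)} = 8/(s^2 + 64), the inverse is sin(8*t).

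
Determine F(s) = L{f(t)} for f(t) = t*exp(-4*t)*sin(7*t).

F(s) = 14*(s + 4)/(s^2 + 8*s + 65)^2

L{sin(7t)} = 7/(s^2 + 49).
Multiplying by e^(-4t) shifts s → s + 4, so L{exp(-4*t)*sin(7*t)} = 7/((s + 4)^2 + 49).
Then apply L{t·g(t)} = -d/ds[G(s)] with G(s) = 7/((s + 4)^2 + 49):
differentiating 1 time and applying the sign gives 14*(s + 4)/(s^2 + 8*s + 65)^2.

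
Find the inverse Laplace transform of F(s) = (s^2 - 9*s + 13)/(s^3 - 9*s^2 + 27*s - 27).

-5*t^2*exp(3*t)/2 - 3*t*exp(3*t) + exp(3*t)

Factor the denominator: s^3 - 9*s^2 + 27*s - 27 = (s - 3)^3.
Partial fraction decomposition gives [1/(s - 3)] + [-3/(s - 3)^2] + [-5/(s - 3)^3].
Invert each term: 1/(s - 3) ↔ e^(3t); -3/(s - 3)^2 ↔ -3t·e^(3t); -5/(s - 3)^3 ↔ (-5/2)t^2·e^(3t).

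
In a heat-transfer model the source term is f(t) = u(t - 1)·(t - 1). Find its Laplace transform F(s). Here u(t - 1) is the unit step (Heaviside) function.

F(s) = exp(-s)/s^2

By the second shifting theorem, L{u(t - c)·g(t - c)} = e^(-cs)·G(s) with c = 1 and G(s) = L{g(t)}.
L{t} = 1!/s^2 = 1/s^2.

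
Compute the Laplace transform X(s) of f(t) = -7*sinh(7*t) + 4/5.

X(s) = -49/(s^2 - 49) + 4/(5*s)

By linearity of the Laplace transform, transform each term separately.
L{4/5} = (4/5)/s; (-7)·[L{sinh(7t)} = 7/(s^2 - 49)].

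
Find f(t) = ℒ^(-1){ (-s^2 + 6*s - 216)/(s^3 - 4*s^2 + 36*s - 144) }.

f(t) = -4*exp(4*t) + 3*sin(6*t) + 3*cos(6*t)

Factor the denominator: s^3 - 4*s^2 + 36*s - 144 = (s - 4)*(s^2 + 36).
Partial fraction decomposition gives [-4/(s - 4)] + [3*s/(s^2 + 36)] + [18/(s^2 + 36)].
Invert each term: -4/(s - 4) ↔ -4e^(4t); 3·s/(s^2 + 36) ↔ 3cos(6t); 3·6/(s^2 + 36) ↔ 3sin(6t).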